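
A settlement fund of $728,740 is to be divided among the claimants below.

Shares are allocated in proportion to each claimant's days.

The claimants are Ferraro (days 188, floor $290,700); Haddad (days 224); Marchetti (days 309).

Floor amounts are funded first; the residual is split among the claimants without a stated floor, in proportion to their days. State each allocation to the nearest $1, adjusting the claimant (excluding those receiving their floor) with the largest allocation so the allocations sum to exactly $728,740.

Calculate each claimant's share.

Ferraro: $290,700; Haddad: $184,092; Marchetti: $253,948

Guaranteed amounts: Ferraro $290,700. Balance $438,040.
Balance split over remaining days 533: Haddad 184,091.86 → $184,092; Marchetti 253,948.14 → $253,948.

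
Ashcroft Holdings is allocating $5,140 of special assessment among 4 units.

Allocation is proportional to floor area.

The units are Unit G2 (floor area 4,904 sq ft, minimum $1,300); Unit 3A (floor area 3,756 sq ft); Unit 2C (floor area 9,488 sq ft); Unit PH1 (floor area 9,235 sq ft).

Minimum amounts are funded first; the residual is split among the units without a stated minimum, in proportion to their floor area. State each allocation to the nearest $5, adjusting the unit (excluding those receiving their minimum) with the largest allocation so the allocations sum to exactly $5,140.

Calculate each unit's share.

Unit G2: $1,300 | Unit 3A: $640 | Unit 2C: $1,620 | Unit PH1: $1,580

Guaranteed amounts: Unit G2 $1,300. Balance $3,840.
Balance split over remaining floor area 22,479: Unit 3A 641.62 → $640; Unit 2C 1,620.80 → $1,620; Unit PH1 1,577.58 → $1,580.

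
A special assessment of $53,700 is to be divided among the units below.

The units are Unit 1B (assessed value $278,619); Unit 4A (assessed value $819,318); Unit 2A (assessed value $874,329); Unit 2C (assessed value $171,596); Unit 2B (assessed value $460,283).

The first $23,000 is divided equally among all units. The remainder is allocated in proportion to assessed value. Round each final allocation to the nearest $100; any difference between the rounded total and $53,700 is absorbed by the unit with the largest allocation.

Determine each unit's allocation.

Equal tier: $23,000 ÷ 5 = $4,600 apiece.
Remainder $30,700 by assessed value (total 2,604,145): Unit 1B 3,284.61 → $3,300; Unit 4A 9,658.86 → $9,700; Unit 2A 10,307.38 → $10,300; Unit 2C 2,022.93 → $2,000; Unit 2B 5,426.23 → $5,400.
Totals: Unit 1B $4,600 + $3,300 = $7,900; Unit 4A $4,600 + $9,700 = $14,300; Unit 2A $4,600 + $10,300 = $14,900; Unit 2C $4,600 + $2,000 = $6,600; Unit 2B $4,600 + $5,400 = $10,000.

Unit 1B: $7,900; Unit 4A: $14,300; Unit 2A: $14,900; Unit 2C: $6,600; Unit 2B: $10,000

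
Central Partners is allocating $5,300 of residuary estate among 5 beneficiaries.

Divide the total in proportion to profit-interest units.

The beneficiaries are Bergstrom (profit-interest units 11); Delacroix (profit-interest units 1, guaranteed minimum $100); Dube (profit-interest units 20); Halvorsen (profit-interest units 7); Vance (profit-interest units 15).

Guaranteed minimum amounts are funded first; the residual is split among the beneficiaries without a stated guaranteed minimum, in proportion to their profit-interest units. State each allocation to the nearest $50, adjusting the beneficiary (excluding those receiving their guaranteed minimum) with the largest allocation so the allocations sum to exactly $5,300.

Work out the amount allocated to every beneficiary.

Bergstrom: $1,100; Delacroix: $100; Dube: $1,950; Halvorsen: $700; Vance: $1,450

Guaranteed amounts: Delacroix $100. Remaining pool $5,200.
Remaining pool split over remaining profit-interest units 53: Bergstrom 1,079.25 → $1,100; Dube 1,962.26 → $1,950; Halvorsen 686.79 → $700; Vance 1,471.70 → $1,450.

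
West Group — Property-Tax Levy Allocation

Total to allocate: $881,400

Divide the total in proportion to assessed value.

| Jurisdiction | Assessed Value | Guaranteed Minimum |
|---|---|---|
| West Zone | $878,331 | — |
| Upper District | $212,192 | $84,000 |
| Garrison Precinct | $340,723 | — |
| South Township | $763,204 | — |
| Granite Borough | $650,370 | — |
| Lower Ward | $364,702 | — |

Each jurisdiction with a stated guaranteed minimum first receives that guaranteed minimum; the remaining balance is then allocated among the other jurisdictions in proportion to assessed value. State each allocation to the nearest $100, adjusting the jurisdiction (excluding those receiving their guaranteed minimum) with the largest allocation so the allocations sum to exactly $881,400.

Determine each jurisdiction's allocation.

Fund the minimums — Upper District $84,000. Balance $797,400.
Balance split over remaining assessed value 2,997,330: West Zone 233,668.34 → $233,700; Garrison Precinct 90,644.85 → $90,600; South Township 203,040.33 → $203,000; Granite Borough 173,022.34 → $173,000; Lower Ward 97,024.14 → $97,000.
Rounding difference +$100 applied to West Zone → $233,800.

West Zone: $233,800 | Upper District: $84,000 | Garrison Precinct: $90,600 | South Township: $203,000 | Granite Borough: $173,000 | Lower Ward: $97,000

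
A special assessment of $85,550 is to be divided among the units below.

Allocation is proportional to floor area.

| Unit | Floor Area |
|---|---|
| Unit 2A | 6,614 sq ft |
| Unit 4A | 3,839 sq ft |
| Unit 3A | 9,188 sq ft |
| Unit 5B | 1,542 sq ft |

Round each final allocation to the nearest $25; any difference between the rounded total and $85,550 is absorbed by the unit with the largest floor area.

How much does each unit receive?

Unit 2A: $26,700 | Unit 4A: $15,500 | Unit 3A: $37,125 | Unit 5B: $6,225

Total floor area = 21,183.
Pro-rata amounts: Unit 2A 6,614/21,183 × $85,550 = 26,711.41; Unit 4A 3,839/21,183 × $85,550 = 15,504.25; Unit 3A 9,188/21,183 × $85,550 = 37,106.80; Unit 5B 1,542/21,183 × $85,550 = 6,227.55.
Rounded to nearest $25: Unit 2A $26,700; Unit 4A $15,500; Unit 3A $37,100; Unit 5B $6,225. Sum = $85,525.
Difference $85,550 − $85,525 = +$25 applied to largest floor area (Unit 3A): Unit 3A becomes $37,125.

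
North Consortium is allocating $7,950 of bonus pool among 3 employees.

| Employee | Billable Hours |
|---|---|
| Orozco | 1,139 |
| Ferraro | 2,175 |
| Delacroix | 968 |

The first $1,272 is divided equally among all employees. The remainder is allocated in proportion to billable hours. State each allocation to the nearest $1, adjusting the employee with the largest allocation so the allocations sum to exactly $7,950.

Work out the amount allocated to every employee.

First tranche $1,272 split equally: $424 each.
Remainder $6,678 by billable hours (total 4,282): Orozco 1,776.33 → $1,776; Ferraro 3,392.02 → $3,392; Delacroix 1,509.65 → $1,510.
Totals: Orozco $424 + $1,776 = $2,200; Ferraro $424 + $3,392 = $3,816; Delacroix $424 + $1,510 = $1,934.

Orozco: $2,200 · Ferraro: $3,816 · Delacroix: $1,934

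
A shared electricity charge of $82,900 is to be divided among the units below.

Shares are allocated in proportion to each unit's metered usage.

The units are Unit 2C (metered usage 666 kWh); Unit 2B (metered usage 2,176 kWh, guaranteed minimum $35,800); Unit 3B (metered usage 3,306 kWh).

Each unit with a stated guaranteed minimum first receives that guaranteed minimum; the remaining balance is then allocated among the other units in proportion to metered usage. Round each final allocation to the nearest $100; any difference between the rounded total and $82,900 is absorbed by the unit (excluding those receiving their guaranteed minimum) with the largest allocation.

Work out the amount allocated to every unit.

Unit 2C: $7,900 | Unit 2B: $35,800 | Unit 3B: $39,200

Minimums first: Unit 2B $35,800. Remaining pool $47,100.
Remaining pool split over remaining metered usage 3,972: Unit 2C 7,897.43 → $7,900; Unit 3B 39,202.57 → $39,200.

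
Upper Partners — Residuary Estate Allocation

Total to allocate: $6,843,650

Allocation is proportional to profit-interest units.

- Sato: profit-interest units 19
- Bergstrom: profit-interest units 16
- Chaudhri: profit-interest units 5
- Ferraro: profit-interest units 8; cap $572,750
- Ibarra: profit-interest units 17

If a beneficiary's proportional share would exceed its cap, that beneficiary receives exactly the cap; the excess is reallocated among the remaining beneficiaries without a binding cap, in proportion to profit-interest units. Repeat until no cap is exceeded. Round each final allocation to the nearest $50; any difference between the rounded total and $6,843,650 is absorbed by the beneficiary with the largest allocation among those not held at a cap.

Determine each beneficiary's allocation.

Sato: $2,090,300 | Bergstrom: $1,760,250 | Chaudhri: $550,100 | Ferraro: $572,750 | Ibarra: $1,870,250

Profit-interest units total: 65.
Proportional shares (ignoring caps): Sato 2,000,451.54; Bergstrom 1,684,590.77; Chaudhri 526,434.62; Ferraro 842,295.38; Ibarra 1,789,877.69.
Cap binds for Ferraro ($572,750); balance $6,270,900 reallocated over remaining profit-interest units 57.
Redistributed shares: Sato 2,090,300.00 → $2,090,300; Bergstrom 1,760,252.63 → $1,760,250; Chaudhri 550,078.95 → $550,100; Ibarra 1,870,268.42 → $1,870,250.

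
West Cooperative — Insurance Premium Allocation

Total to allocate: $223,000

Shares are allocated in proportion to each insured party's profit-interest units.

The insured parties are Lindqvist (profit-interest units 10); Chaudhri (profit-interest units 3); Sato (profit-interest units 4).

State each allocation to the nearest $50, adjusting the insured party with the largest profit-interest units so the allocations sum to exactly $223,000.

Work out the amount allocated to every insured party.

Lindqvist: $131,200; Chaudhri: $39,350; Sato: $52,450

Sum of profit-interest units: 10 + 3 + 4 = 17.
Unrounded shares: Lindqvist 131,176.47; Chaudhri 39,352.94; Sato 52,470.59.
At nearest $50: Lindqvist $131,200; Chaudhri $39,350; Sato $52,450. Sum = $223,000.
Rounded total matches; no reconciliation needed.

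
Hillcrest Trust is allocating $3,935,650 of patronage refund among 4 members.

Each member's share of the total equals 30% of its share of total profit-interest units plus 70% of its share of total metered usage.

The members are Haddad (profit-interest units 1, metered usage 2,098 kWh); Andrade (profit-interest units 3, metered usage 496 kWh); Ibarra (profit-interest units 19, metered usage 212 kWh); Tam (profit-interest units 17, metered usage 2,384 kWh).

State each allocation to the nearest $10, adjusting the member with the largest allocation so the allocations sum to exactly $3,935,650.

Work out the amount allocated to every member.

Haddad: $1,143,180 · Andrade: $351,840 · Ibarra: $673,360 · Tam: $1,767,270

Profit-interest units total 40; metered usage total 5,190.
Composite weights (30% profit-interest units + 70% metered usage): Haddad 0.2905; Andrade 0.0894; Ibarra 0.1711; Tam 0.4490.
Unrounded shares: Haddad 1,143,177.41; Andrade 351,838.77; Ibarra 673,363.93; Tam 1,767,269.89.
At nearest $10: Haddad $1,143,180; Andrade $351,840; Ibarra $673,360; Tam $1,767,270. Sum = $3,935,650.
Sum already equals the total — no adjustment.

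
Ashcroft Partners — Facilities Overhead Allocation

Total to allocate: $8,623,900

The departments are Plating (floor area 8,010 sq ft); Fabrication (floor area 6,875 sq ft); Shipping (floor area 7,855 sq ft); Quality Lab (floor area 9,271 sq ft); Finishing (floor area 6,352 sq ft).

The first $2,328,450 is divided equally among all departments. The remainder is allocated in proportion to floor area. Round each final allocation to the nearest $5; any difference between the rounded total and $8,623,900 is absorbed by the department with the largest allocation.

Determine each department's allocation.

Plating: $1,780,150 · Fabrication: $1,593,890 · Shipping: $1,754,710 · Quality Lab: $1,987,085 · Finishing: $1,508,065

Equal tier: $2,328,450 ÷ 5 = $465,690 apiece.
Remainder $6,295,450 by floor area (total 38,363): Plating 1,314,458.06 → $1,314,460; Fabrication 1,128,202.14 → $1,128,200; Shipping 1,289,022.23 → $1,289,020; Quality Lab 1,521,390.84 → $1,521,390; Finishing 1,042,376.73 → $1,042,375.
Rounding difference +$5 on remainder applied to Quality Lab.
Totals: Plating $465,690 + $1,314,460 = $1,780,150; Fabrication $465,690 + $1,128,200 = $1,593,890; Shipping $465,690 + $1,289,020 = $1,754,710; Quality Lab $465,690 + $1,521,395 = $1,987,085; Finishing $465,690 + $1,042,375 = $1,508,065.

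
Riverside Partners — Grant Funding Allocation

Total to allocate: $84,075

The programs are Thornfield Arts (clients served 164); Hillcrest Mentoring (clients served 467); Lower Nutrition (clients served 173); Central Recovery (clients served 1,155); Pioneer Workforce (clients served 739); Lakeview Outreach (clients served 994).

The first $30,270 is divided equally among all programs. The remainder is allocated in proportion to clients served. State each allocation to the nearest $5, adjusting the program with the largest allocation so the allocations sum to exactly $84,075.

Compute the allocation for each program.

$30,270 shared equally gives $5,045 per program.
Remainder $53,805 by clients served (total 3,692): Thornfield Arts 2,390.04 → $2,390; Hillcrest Mentoring 6,805.78 → $6,805; Lower Nutrition 2,521.20 → $2,520; Central Recovery 16,832.28 → $16,830; Pioneer Workforce 10,769.74 → $10,770; Lakeview Outreach 14,485.96 → $14,485.
Rounding difference +$5 on remainder applied to Central Recovery.
Totals: Thornfield Arts $5,045 + $2,390 = $7,435; Hillcrest Mentoring $5,045 + $6,805 = $11,850; Lower Nutrition $5,045 + $2,520 = $7,565; Central Recovery $5,045 + $16,835 = $21,880; Pioneer Workforce $5,045 + $10,770 = $15,815; Lakeview Outreach $5,045 + $14,485 = $19,530.

Thornfield Arts: $7,435 | Hillcrest Mentoring: $11,850 | Lower Nutrition: $7,565 | Central Recovery: $21,880 | Pioneer Workforce: $15,815 | Lakeview Outreach: $19,530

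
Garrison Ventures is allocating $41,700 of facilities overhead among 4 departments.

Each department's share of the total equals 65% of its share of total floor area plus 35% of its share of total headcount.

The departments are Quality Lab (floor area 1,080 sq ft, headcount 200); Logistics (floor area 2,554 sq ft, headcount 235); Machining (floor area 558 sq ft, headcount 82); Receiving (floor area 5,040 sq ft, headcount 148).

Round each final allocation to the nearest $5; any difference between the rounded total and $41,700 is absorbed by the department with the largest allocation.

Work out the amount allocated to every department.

Totals — floor area 9,232, headcount 665.
Combined weights (65% floor area + 35% headcount): Quality Lab 0.1813; Logistics 0.3035; Machining 0.0824; Receiving 0.4327.
Raw shares: Quality Lab 7,560.34; Logistics 12,656.13; Machining 3,437.96; Receiving 18,045.57.
After rounding ($5): Quality Lab $7,560; Logistics $12,655; Machining $3,440; Receiving $18,045. Sum = $41,700.
Rounded total matches; no reconciliation needed.

Quality Lab: $7,560; Logistics: $12,655; Machining: $3,440; Receiving: $18,045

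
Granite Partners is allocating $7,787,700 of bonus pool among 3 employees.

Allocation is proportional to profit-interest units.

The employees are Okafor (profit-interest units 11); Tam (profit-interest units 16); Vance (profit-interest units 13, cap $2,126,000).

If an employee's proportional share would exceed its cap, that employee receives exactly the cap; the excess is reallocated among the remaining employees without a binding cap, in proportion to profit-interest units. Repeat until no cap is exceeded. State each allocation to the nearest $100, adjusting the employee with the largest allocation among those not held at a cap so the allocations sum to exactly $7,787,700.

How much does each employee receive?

Combined profit-interest units = 40.
Proportional shares (ignoring caps): Okafor 2,141,617.50; Tam 3,115,080.00; Vance 2,531,002.50.
Held at cap: Vance ($2,126,000); balance $5,661,700 reallocated over remaining profit-interest units 27.
Shares after redistribution: Okafor 2,306,618.52 → $2,306,600; Tam 3,355,081.48 → $3,355,100.

Okafor: $2,306,600 · Tam: $3,355,100 · Vance: $2,126,000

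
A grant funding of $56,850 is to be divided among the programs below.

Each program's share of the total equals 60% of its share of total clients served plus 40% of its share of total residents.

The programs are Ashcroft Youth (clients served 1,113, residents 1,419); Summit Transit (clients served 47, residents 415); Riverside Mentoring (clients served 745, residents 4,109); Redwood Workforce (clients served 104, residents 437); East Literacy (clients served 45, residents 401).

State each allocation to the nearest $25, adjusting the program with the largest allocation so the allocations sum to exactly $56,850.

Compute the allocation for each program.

Totals — clients served 2,054, residents 6,781.
Blended shares (60% clients served + 40% residents): Ashcroft Youth 0.4088; Summit Transit 0.0382; Riverside Mentoring 0.4600; Redwood Workforce 0.0562; East Literacy 0.0368.
Proportional shares: Ashcroft Youth 23,241.77; Summit Transit 2,172.21; Riverside Mentoring 26,151.41; Redwood Workforce 3,192.56; East Literacy 2,092.05.
At nearest $25: Ashcroft Youth $23,250; Summit Transit $2,175; Riverside Mentoring $26,150; Redwood Workforce $3,200; East Literacy $2,100. Sum = $56,875.
Difference $56,850 − $56,875 = −$25 applied to largest allocation (Riverside Mentoring): Riverside Mentoring becomes $26,125.

Ashcroft Youth: $23,250 · Summit Transit: $2,175 · Riverside Mentoring: $26,125 · Redwood Workforce: $3,200 · East Literacy: $2,100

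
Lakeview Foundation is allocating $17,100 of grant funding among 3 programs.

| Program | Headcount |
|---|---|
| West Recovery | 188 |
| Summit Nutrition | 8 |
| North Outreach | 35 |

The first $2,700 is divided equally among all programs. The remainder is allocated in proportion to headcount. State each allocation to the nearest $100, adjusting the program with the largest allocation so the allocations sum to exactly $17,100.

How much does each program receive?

$2,700 shared equally gives $900 per program.
Remainder $14,400 by headcount (total 231): West Recovery 11,719.48 → $11,700; Summit Nutrition 498.70 → $500; North Outreach 2,181.82 → $2,200.
Totals: West Recovery $900 + $11,700 = $12,600; Summit Nutrition $900 + $500 = $1,400; North Outreach $900 + $2,200 = $3,100.

West Recovery: $12,600 · Summit Nutrition: $1,400 · North Outreach: $3,100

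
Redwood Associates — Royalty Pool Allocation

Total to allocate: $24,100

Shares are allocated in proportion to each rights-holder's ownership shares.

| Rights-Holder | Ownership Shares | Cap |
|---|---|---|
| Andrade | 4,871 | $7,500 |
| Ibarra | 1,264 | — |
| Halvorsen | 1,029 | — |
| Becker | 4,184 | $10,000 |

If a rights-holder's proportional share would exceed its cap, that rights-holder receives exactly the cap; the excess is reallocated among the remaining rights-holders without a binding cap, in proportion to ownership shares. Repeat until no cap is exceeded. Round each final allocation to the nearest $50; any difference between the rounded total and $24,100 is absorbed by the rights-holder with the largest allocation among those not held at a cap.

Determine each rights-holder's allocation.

Total ownership shares = 11,348.
Pro-rata shares before constraints: Andrade 10,344.65; Ibarra 2,684.38; Halvorsen 2,185.31; Becker 8,885.65.
Capped: Andrade ($7,500); balance $16,600 reallocated over remaining ownership shares 6,477.
Capped: Becker ($10,000); balance $6,600 reallocated over remaining ownership shares 2,293.
Remaining shares: Ibarra 3,638.20 → $3,650; Halvorsen 2,961.80 → $2,950.

Andrade: $7,500 | Ibarra: $3,650 | Halvorsen: $2,950 | Becker: $10,000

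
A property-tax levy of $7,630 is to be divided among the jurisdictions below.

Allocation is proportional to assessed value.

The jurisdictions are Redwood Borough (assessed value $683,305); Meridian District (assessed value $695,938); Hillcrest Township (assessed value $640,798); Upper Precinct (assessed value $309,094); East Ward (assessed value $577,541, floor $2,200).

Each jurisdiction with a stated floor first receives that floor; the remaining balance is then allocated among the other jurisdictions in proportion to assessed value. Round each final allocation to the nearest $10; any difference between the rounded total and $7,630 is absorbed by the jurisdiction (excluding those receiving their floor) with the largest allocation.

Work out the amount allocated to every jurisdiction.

Fund the minimums — East Ward $2,200. Residual $5,430.
Residual split over remaining assessed value 2,329,135: Redwood Borough 1,593.01 → $1,590; Meridian District 1,622.47 → $1,620; Hillcrest Township 1,493.92 → $1,490; Upper Precinct 720.60 → $720.
Rounding difference +$10 applied to Meridian District → $1,630.

Redwood Borough: $1,590 | Meridian District: $1,630 | Hillcrest Township: $1,490 | Upper Precinct: $720 | East Ward: $2,200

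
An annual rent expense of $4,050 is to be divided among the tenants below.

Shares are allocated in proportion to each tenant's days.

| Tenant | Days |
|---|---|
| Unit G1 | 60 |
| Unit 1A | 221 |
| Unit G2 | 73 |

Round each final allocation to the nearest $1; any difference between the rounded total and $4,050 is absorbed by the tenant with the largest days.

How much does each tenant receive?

Unit G1: $686 · Unit 1A: $2,529 · Unit G2: $835

Total days = 354.
Raw shares: Unit G1 60/354 × $4,050 = 686.44; Unit 1A 221/354 × $4,050 = 2,528.39; Unit G2 73/354 × $4,050 = 835.17.
Rounded to nearest $1: Unit G1 $686; Unit 1A $2,528; Unit G2 $835. Sum = $4,049.
Difference $4,050 − $4,049 = +$1 applied to largest days (Unit 1A): Unit 1A becomes $2,529.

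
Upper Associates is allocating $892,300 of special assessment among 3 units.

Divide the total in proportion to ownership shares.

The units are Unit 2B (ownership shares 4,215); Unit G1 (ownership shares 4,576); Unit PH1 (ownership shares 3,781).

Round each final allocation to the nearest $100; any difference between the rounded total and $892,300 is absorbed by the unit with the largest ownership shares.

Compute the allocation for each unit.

Combined ownership shares = 4,215 + 4,576 + 3,781 = 12,572.
Raw shares: Unit 2B 299,160.40; Unit G1 324,782.44; Unit PH1 268,357.17.
At nearest $100: Unit 2B $299,200; Unit G1 $324,800; Unit PH1 $268,400. Sum = $892,400.
Difference $892,300 − $892,400 = −$100 applied to largest ownership shares (Unit G1): Unit G1 becomes $324,700.

Unit 2B: $299,200 · Unit G1: $324,700 · Unit PH1: $268,400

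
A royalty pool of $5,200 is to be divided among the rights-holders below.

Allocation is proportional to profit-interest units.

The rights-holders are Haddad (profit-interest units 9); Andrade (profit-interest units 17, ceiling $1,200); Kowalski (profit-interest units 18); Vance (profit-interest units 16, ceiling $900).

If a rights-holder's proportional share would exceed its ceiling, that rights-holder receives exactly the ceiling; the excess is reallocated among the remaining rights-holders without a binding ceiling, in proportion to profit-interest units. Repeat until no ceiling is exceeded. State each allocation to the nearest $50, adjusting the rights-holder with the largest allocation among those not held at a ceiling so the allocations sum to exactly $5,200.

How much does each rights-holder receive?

Haddad: $1,050; Andrade: $1,200; Kowalski: $2,050; Vance: $900

Profit-interest units total: 60.
Proportional shares (ignoring caps): Haddad 780.00; Andrade 1,473.33; Kowalski 1,560.00; Vance 1,386.67.
Capped: Andrade ($1,200), Vance ($900); balance $3,100 reallocated over remaining profit-interest units 27.
Redistributed shares: Haddad 1,033.33 → $1,050; Kowalski 2,066.67 → $2,050.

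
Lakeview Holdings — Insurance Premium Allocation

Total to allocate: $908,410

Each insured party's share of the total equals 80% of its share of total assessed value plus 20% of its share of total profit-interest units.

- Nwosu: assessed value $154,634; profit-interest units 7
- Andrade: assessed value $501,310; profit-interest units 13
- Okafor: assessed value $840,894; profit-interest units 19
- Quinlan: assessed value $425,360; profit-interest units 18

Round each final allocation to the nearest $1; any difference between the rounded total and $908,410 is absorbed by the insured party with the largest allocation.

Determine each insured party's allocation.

Totals — assessed value 1,922,198, profit-interest units 57.
Composite weights (80% assessed value + 20% profit-interest units): Nwosu 0.0889; Andrade 0.2543; Okafor 0.4166; Quinlan 0.2402.
Proportional shares: Nwosu 80,774.51; Andrade 230,967.20; Okafor 378,478.60; Quinlan 218,189.69.
At nearest $1: Nwosu $80,775; Andrade $230,967; Okafor $378,479; Quinlan $218,190. Sum = $908,411.
Difference $908,410 − $908,411 = −$1 applied to largest allocation (Okafor): Okafor becomes $378,478.

Nwosu: $80,775 · Andrade: $230,967 · Okafor: $378,478 · Quinlan: $218,190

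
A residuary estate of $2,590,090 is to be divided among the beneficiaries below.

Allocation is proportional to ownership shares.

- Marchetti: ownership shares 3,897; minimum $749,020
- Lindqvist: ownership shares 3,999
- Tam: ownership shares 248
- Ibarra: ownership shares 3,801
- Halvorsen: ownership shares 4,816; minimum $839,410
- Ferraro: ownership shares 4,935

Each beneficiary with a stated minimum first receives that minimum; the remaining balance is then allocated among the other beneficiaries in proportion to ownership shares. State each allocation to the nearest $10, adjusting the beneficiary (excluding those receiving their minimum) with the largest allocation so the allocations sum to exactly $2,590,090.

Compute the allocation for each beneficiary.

Marchetti: $749,020 | Lindqvist: $308,530 | Tam: $19,130 | Ibarra: $293,250 | Halvorsen: $839,410 | Ferraro: $380,750

Guaranteed amounts: Marchetti $749,020; Halvorsen $839,410. Remaining pool $1,001,660.
Remaining pool split over remaining ownership shares 12,983: Lindqvist 308,529.49 → $308,530; Tam 19,133.61 → $19,130; Ibarra 293,253.46 → $293,250; Ferraro 380,743.44 → $380,740.
Rounding difference +$10 applied to Ferraro → $380,750.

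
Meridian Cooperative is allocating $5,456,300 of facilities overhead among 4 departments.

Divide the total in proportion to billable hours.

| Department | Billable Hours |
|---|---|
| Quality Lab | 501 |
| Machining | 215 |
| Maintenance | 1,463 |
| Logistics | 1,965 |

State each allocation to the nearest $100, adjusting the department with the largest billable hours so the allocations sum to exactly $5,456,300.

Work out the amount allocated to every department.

Quality Lab: $659,700 | Machining: $283,100 | Maintenance: $1,926,300 | Logistics: $2,587,200

Sum of billable hours: 4,144.
Unrounded shares: Quality Lab 501/4,144 × $5,456,300 = 659,654.03; Machining 215/4,144 × $5,456,300 = 283,085.06; Maintenance 1,463/4,144 × $5,456,300 = 1,926,295.10; Logistics 1,965/4,144 × $5,456,300 = 2,587,265.81.
Rounded to nearest $100: Quality Lab $659,700; Machining $283,100; Maintenance $1,926,300; Logistics $2,587,300. Sum = $5,456,400.
Difference $5,456,300 − $5,456,400 = −$100 applied to largest billable hours (Logistics): Logistics becomes $2,587,200.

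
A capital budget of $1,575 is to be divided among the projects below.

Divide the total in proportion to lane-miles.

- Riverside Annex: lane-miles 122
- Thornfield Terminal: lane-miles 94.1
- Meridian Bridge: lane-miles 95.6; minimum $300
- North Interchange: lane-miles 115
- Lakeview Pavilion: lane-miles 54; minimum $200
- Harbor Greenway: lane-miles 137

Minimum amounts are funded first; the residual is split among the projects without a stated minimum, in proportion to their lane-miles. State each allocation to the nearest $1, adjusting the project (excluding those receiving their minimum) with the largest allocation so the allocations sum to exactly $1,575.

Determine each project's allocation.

Riverside Annex: $280; Thornfield Terminal: $216; Meridian Bridge: $300; North Interchange: $264; Lakeview Pavilion: $200; Harbor Greenway: $315

Fund the minimums — Meridian Bridge $300; Lakeview Pavilion $200. Residual $1,075.
Residual split over remaining lane-miles 468.1: Riverside Annex 280.18 → $280; Thornfield Terminal 216.10 → $216; North Interchange 264.10 → $264; Harbor Greenway 314.62 → $315.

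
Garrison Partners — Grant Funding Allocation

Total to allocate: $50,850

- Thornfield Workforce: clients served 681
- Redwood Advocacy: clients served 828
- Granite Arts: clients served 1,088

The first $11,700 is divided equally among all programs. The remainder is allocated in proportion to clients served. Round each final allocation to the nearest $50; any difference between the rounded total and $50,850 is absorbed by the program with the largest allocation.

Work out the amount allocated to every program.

Thornfield Workforce: $14,150 | Redwood Advocacy: $16,400 | Granite Arts: $20,300

First tranche $11,700 split equally: $3,900 each.
Remainder $39,150 by clients served (total 2,597): Thornfield Workforce 10,266.13 → $10,250; Redwood Advocacy 12,482.17 → $12,500; Granite Arts 16,401.69 → $16,400.
Totals: Thornfield Workforce $3,900 + $10,250 = $14,150; Redwood Advocacy $3,900 + $12,500 = $16,400; Granite Arts $3,900 + $16,400 = $20,300.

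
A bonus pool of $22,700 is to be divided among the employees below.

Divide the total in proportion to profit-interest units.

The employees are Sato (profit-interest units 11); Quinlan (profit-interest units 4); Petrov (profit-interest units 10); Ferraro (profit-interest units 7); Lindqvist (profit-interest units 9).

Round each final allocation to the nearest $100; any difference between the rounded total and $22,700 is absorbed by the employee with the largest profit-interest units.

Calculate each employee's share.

Sato: $6,100; Quinlan: $2,200; Petrov: $5,500; Ferraro: $3,900; Lindqvist: $5,000

Total profit-interest units = 11 + 4 + 10 + 7 + 9 = 41.
Raw shares: Sato 6,090.24; Quinlan 2,214.63; Petrov 5,536.59; Ferraro 3,875.61; Lindqvist 4,982.93.
At nearest $100: Sato $6,100; Quinlan $2,200; Petrov $5,500; Ferraro $3,900; Lindqvist $5,000. Sum = $22,700.
Sum already equals the total — no adjustment.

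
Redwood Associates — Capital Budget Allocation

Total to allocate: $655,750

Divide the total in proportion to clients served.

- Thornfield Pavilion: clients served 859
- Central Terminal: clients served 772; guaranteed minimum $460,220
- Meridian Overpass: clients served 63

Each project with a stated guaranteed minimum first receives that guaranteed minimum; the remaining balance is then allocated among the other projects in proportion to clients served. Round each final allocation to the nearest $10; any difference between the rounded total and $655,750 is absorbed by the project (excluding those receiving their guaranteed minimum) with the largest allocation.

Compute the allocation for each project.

Thornfield Pavilion: $182,170; Central Terminal: $460,220; Meridian Overpass: $13,360

Guaranteed amounts: Central Terminal $460,220. Residual $195,530.
Residual split over remaining clients served 922: Thornfield Pavilion 182,169.49 → $182,170; Meridian Overpass 13,360.51 → $13,360.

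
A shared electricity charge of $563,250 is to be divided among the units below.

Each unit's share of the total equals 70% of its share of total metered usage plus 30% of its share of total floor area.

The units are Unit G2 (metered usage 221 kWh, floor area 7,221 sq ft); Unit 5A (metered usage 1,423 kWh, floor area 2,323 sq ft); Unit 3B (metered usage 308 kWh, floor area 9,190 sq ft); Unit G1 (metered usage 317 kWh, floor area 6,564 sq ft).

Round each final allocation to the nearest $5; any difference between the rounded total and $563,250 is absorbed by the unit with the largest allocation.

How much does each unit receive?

Totals — metered usage 2,269, floor area 25,298.
Blended shares (70% metered usage + 30% floor area): Unit G2 0.1538; Unit 5A 0.4666; Unit 3B 0.2040; Unit G1 0.1756.
Raw shares: Unit G2 86,634.10; Unit 5A 262,785.19; Unit 3B 114,903.44; Unit G1 98,927.28.
Rounded to nearest $5: Unit G2 $86,635; Unit 5A $262,785; Unit 3B $114,905; Unit G1 $98,925. Sum = $563,250.
No rounding difference to absorb.

Unit G2: $86,635; Unit 5A: $262,785; Unit 3B: $114,905; Unit G1: $98,925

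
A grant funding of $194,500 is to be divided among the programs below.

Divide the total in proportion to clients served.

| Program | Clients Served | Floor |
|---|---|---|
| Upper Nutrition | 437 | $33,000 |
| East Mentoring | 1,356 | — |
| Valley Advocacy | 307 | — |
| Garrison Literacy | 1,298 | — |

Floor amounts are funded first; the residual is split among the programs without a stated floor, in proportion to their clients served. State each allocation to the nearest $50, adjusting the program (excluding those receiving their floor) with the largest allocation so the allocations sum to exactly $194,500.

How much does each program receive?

Guaranteed amounts: Upper Nutrition $33,000. Remaining pool $161,500.
Remaining pool split over remaining clients served 2,961: East Mentoring 73,959.47 → $73,950; Valley Advocacy 16,744.51 → $16,750; Garrison Literacy 70,796.01 → $70,800.

Upper Nutrition: $33,000; East Mentoring: $73,950; Valley Advocacy: $16,750; Garrison Literacy: $70,800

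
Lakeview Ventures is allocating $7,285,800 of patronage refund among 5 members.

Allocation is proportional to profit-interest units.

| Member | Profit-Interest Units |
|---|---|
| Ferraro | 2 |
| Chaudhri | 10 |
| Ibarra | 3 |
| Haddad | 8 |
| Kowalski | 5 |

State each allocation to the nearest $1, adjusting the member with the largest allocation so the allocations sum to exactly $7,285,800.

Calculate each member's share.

Sum of profit-interest units: 28.
Unrounded shares: Ferraro 2/28 × $7,285,800 = 520,414.29; Chaudhri 10/28 × $7,285,800 = 2,602,071.43; Ibarra 3/28 × $7,285,800 = 780,621.43; Haddad 8/28 × $7,285,800 = 2,081,657.14; Kowalski 5/28 × $7,285,800 = 1,301,035.71.
After rounding ($1): Ferraro $520,414; Chaudhri $2,602,071; Ibarra $780,621; Haddad $2,081,657; Kowalski $1,301,036. Sum = $7,285,799.
Difference $7,285,800 − $7,285,799 = +$1 applied to largest allocation (Chaudhri): Chaudhri becomes $2,602,072.

Ferraro: $520,414; Chaudhri: $2,602,072; Ibarra: $780,621; Haddad: $2,081,657; Kowalski: $1,301,036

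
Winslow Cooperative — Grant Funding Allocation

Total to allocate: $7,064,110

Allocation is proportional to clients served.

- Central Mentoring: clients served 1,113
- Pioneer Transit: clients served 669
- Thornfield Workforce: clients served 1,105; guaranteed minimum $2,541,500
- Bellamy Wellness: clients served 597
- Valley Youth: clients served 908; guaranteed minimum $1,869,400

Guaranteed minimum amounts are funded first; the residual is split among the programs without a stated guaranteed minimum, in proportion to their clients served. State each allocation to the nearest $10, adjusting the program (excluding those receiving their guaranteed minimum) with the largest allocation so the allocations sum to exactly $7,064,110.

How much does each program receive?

Minimums first: Thornfield Workforce $2,541,500; Valley Youth $1,869,400. Remaining pool $2,653,210.
Remaining pool split over remaining clients served 2,379: Central Mentoring 1,241,287.40 → $1,241,290; Pioneer Transit 746,110.76 → $746,110; Bellamy Wellness 665,811.84 → $665,810.

Central Mentoring: $1,241,290 · Pioneer Transit: $746,110 · Thornfield Workforce: $2,541,500 · Bellamy Wellness: $665,810 · Valley Youth: $1,869,400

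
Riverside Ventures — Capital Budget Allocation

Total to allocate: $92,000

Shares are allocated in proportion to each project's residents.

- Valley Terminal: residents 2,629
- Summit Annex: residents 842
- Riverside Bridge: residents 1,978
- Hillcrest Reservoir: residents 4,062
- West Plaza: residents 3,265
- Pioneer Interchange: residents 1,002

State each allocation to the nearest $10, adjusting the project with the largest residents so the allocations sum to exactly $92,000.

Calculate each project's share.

Valley Terminal: $17,550 · Summit Annex: $5,620 · Riverside Bridge: $13,210 · Hillcrest Reservoir: $27,130 · West Plaza: $21,800 · Pioneer Interchange: $6,690

Sum of residents: 13,778.
Unrounded shares: Valley Terminal 2,629/13,778 × $92,000 = 17,554.65; Summit Annex 842/13,778 × $92,000 = 5,622.30; Riverside Bridge 1,978/13,778 × $92,000 = 13,207.72; Hillcrest Reservoir 4,062/13,778 × $92,000 = 27,123.24; West Plaza 3,265/13,778 × $92,000 = 21,801.42; Pioneer Interchange 1,002/13,778 × $92,000 = 6,690.67.
After rounding ($10): Valley Terminal $17,550; Summit Annex $5,620; Riverside Bridge $13,210; Hillcrest Reservoir $27,120; West Plaza $21,800; Pioneer Interchange $6,690. Sum = $91,990.
Difference $92,000 − $91,990 = +$10 applied to largest residents (Hillcrest Reservoir): Hillcrest Reservoir becomes $27,130.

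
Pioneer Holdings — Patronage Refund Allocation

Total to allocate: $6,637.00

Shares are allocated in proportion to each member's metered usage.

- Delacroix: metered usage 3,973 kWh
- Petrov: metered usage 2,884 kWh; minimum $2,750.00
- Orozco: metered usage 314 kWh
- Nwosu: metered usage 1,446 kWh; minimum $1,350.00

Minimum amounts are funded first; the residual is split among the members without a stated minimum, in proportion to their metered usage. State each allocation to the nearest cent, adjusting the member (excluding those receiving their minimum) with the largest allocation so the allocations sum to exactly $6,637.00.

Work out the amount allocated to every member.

Delacroix: $2,351.18 · Petrov: $2,750.00 · Orozco: $185.82 · Nwosu: $1,350.00

Minimums first: Petrov $2,750.00; Nwosu $1,350.00. Remaining pool $2,537.00.
Remaining pool split over remaining metered usage 4,287: Delacroix 2,351.1782 → $2,351.18; Orozco 185.8218 → $185.82.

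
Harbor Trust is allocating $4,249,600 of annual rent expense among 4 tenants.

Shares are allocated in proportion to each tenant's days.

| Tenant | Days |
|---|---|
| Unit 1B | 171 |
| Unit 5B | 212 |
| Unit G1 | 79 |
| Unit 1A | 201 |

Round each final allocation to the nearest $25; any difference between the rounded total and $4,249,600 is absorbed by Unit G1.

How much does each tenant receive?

Days total: 663.
Unrounded shares: Unit 1B 171/663 × $4,249,600 = 1,096,050.68; Unit 5B 212/663 × $4,249,600 = 1,358,846.46; Unit G1 79/663 × $4,249,600 = 506,362.59; Unit 1A 201/663 × $4,249,600 = 1,288,340.27.
At nearest $25: Unit 1B $1,096,050; Unit 5B $1,358,850; Unit G1 $506,375; Unit 1A $1,288,350. Sum = $4,249,625.
Difference $4,249,600 − $4,249,625 = −$25 applied to Unit G1: Unit G1 becomes $506,350.

Unit 1B: $1,096,050; Unit 5B: $1,358,850; Unit G1: $506,350; Unit 1A: $1,288,350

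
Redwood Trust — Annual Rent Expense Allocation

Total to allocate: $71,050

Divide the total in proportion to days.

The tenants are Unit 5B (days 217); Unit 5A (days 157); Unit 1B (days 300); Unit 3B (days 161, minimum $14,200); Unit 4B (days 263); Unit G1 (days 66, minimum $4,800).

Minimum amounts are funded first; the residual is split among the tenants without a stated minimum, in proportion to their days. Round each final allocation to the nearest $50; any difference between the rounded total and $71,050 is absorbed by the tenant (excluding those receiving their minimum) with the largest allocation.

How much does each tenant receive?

Minimums first: Unit 3B $14,200; Unit G1 $4,800. Balance $52,050.
Balance split over remaining days 937: Unit 5B 12,054.27 → $12,050; Unit 5A 8,721.29 → $8,700; Unit 1B 16,664.89 → $16,650; Unit 4B 14,609.55 → $14,600.
Rounding difference +$50 applied to Unit 1B → $16,700.

Unit 5B: $12,050 | Unit 5A: $8,700 | Unit 1B: $16,700 | Unit 3B: $14,200 | Unit 4B: $14,600 | Unit G1: $4,800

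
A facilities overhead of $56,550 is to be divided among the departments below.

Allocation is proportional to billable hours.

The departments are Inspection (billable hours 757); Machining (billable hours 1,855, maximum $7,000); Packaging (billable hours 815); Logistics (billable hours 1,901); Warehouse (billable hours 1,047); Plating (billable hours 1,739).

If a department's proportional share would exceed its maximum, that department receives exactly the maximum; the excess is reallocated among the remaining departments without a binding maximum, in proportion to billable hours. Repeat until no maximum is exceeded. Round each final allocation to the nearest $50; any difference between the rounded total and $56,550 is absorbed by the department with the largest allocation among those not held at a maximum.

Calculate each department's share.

Inspection: $6,000; Machining: $7,000; Packaging: $6,450; Logistics: $15,050; Warehouse: $8,300; Plating: $13,750

Total billable hours = 8,114.
Pro-rata shares before constraints: Inspection 5,275.86; Machining 12,928.30; Packaging 5,680.09; Logistics 13,248.90; Warehouse 7,297.00; Plating 12,119.85.
Capped: Machining ($7,000); remaining pool $49,550 reallocated over remaining billable hours 6,259.
Remaining shares: Inspection 5,992.87 → $6,000; Packaging 6,452.03 → $6,450; Logistics 15,049.46 → $15,050; Warehouse 8,288.68 → $8,300; Plating 13,766.97 → $13,750.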